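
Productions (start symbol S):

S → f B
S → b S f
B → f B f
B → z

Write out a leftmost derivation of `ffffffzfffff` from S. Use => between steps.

S => fB => ffBf => fffBff => ffffBfff => fffffBffff => ffffffBfffff => ffffffzfffff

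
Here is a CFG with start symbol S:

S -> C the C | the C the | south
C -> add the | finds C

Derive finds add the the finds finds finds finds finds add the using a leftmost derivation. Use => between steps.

S => C the C => finds C the C => finds add the the C => finds add the the finds C => finds add the the finds finds C => finds add the the finds finds finds C => finds add the the finds finds finds finds C => finds add the the finds finds finds finds finds C => finds add the the finds finds finds finds finds add the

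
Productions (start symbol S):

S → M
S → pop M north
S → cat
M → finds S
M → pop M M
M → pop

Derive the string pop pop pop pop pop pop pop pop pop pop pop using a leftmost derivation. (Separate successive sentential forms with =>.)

S => M => pop M M => pop pop M M M => pop pop pop M M M M => pop pop pop pop M M M M M => pop pop pop pop pop M M M M M M => pop pop pop pop pop pop M M M M M => pop pop pop pop pop pop pop M M M M => pop pop pop pop pop pop pop pop M M M => pop pop pop pop pop pop pop pop pop M M => pop pop pop pop pop pop pop pop pop pop M => pop pop pop pop pop pop pop pop pop pop pop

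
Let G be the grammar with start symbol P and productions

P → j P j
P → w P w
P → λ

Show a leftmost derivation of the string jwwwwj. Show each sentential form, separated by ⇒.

P ⇒ jPj ⇒ jwPwj ⇒ jwwPwwj ⇒ jwwwwj

P ⇒ jPj   [P → j P j]
jPj ⇒ jwPwj   [P → w P w]
jwPwj ⇒ jwwPwwj   [P → w P w]
jwwPwwj ⇒ jwwwwj   [P → λ]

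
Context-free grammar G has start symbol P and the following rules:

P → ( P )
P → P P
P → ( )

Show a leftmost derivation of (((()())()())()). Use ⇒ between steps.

P ⇒ (P)   [P → ( P )]
(P) ⇒ (PP)   [P → P P]
(PP) ⇒ ((P)P)   [P → ( P )]
((P)P) ⇒ ((PP)P)   [P → P P]
((PP)P) ⇒ ((PPP)P)   [P → P P]
((PPP)P) ⇒ (((P)PP)P)   [P → ( P )]
(((P)PP)P) ⇒ (((PP)PP)P)   [P → P P]
(((PP)PP)P) ⇒ (((()P)PP)P)   [P → ( )]
(((()P)PP)P) ⇒ (((()())PP)P)   [P → ( )]
(((()())PP)P) ⇒ (((()())()P)P)   [P → ( )]
(((()())()P)P) ⇒ (((()())()())P)   [P → ( )]
(((()())()())P) ⇒ (((()())()())())   [P → ( )]

P ⇒ (P) ⇒ (PP) ⇒ ((P)P) ⇒ ((PP)P) ⇒ ((PPP)P) ⇒ (((P)PP)P) ⇒ (((PP)PP)P) ⇒ (((()P)PP)P) ⇒ (((()())PP)P) ⇒ (((()())()P)P) ⇒ (((()())()())P) ⇒ (((()())()())())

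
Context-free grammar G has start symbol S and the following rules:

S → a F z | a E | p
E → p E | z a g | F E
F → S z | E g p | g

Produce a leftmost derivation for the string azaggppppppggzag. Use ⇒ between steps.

S⇒aE⇒aFE⇒aEgpE⇒azaggpE⇒azaggppE⇒azaggpppE⇒azaggppppE⇒azaggpppppE⇒azaggppppppE⇒azaggppppppFE⇒azaggppppppgE⇒azaggppppppgFE⇒azaggppppppggE⇒azaggppppppggzag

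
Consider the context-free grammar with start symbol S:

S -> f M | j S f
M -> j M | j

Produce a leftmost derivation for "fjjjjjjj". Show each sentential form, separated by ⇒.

S ⇒ fM   [S -> f M]
fM ⇒ fjM   [M -> j M]
fjM ⇒ fjjM   [M -> j M]
fjjM ⇒ fjjjM   [M -> j M]
fjjjM ⇒ fjjjjM   [M -> j M]
fjjjjM ⇒ fjjjjjM   [M -> j M]
fjjjjjM ⇒ fjjjjjjM   [M -> j M]
fjjjjjjM ⇒ fjjjjjjj   [M -> j]

S⇒fM⇒fjM⇒fjjM⇒fjjjM⇒fjjjjM⇒fjjjjjM⇒fjjjjjjM⇒fjjjjjjj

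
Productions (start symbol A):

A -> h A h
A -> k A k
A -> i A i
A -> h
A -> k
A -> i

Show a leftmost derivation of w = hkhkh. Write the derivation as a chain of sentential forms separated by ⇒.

A ⇒ hAh ⇒ hkAkh ⇒ hkhkh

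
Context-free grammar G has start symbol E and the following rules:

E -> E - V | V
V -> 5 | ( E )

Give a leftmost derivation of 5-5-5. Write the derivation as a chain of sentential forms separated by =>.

E => E-V => E-V-V => V-V-V => 5-V-V => 5-5-V => 5-5-5

E => E-V   [E -> E - V]
E-V => E-V-V   [E -> E - V]
E-V-V => V-V-V   [E -> V]
V-V-V => 5-V-V   [V -> 5]
5-V-V => 5-5-V   [V -> 5]
5-5-V => 5-5-5   [V -> 5]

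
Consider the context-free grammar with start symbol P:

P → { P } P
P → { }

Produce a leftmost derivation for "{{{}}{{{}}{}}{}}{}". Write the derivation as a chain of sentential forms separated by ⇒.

P ⇒ {P}P   [P → { P } P]
{P}P ⇒ {{P}P}P   [P → { P } P]
{{P}P}P ⇒ {{{}}P}P   [P → { }]
{{{}}P}P ⇒ {{{}}{P}P}P   [P → { P } P]
{{{}}{P}P}P ⇒ {{{}}{{P}P}P}P   [P → { P } P]
{{{}}{{P}P}P}P ⇒ {{{}}{{{}}P}P}P   [P → { }]
{{{}}{{{}}P}P}P ⇒ {{{}}{{{}}{}}P}P   [P → { }]
{{{}}{{{}}{}}P}P ⇒ {{{}}{{{}}{}}{}}P   [P → { }]
{{{}}{{{}}{}}{}}P ⇒ {{{}}{{{}}{}}{}}{}   [P → { }]

P ⇒ {P}P ⇒ {{P}P}P ⇒ {{{}}P}P ⇒ {{{}}{P}P}P ⇒ {{{}}{{P}P}P}P ⇒ {{{}}{{{}}P}P}P ⇒ {{{}}{{{}}{}}P}P ⇒ {{{}}{{{}}{}}{}}P ⇒ {{{}}{{{}}{}}{}}{}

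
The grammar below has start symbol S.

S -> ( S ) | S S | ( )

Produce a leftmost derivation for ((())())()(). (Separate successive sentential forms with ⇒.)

S ⇒ SS ⇒ SSS ⇒ (S)SS ⇒ (SS)SS ⇒ ((S)S)SS ⇒ ((())S)SS ⇒ ((())())SS ⇒ ((())())()S ⇒ ((())())()()

S ⇒ SS   [S -> S S]
SS ⇒ SSS   [S -> S S]
SSS ⇒ (S)SS   [S -> ( S )]
(S)SS ⇒ (SS)SS   [S -> S S]
(SS)SS ⇒ ((S)S)SS   [S -> ( S )]
((S)S)SS ⇒ ((())S)SS   [S -> ( )]
((())S)SS ⇒ ((())())SS   [S -> ( )]
((())())SS ⇒ ((())())()S   [S -> ( )]
((())())()S ⇒ ((())())()()   [S -> ( )]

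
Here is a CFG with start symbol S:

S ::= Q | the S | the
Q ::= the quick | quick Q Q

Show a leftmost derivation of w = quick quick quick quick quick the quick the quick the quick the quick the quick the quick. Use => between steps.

S => Q => quick Q Q => quick quick Q Q Q => quick quick quick Q Q Q Q => quick quick quick quick Q Q Q Q Q => quick quick quick quick quick Q Q Q Q Q Q => quick quick quick quick quick the quick Q Q Q Q Q => quick quick quick quick quick the quick the quick Q Q Q Q => quick quick quick quick quick the quick the quick the quick Q Q Q => quick quick quick quick quick the quick the quick the quick the quick Q Q => quick quick quick quick quick the quick the quick the quick the quick the quick Q => quick quick quick quick quick the quick the quick the quick the quick the quick the quick

S => Q   [S ::= Q]
Q => quick Q Q   [Q ::= quick Q Q]
quick Q Q => quick quick Q Q Q   [Q ::= quick Q Q]
quick quick Q Q Q => quick quick quick Q Q Q Q   [Q ::= quick Q Q]
quick quick quick Q Q Q Q => quick quick quick quick Q Q Q Q Q   [Q ::= quick Q Q]
quick quick quick quick Q Q Q Q Q => quick quick quick quick quick Q Q Q Q Q Q   [Q ::= quick Q Q]
quick quick quick quick quick Q Q Q Q Q Q => quick quick quick quick quick the quick Q Q Q Q Q   [Q ::= the quick]
quick quick quick quick quick the quick Q Q Q Q Q => quick quick quick quick quick the quick the quick Q Q Q Q   [Q ::= the quick]
quick quick quick quick quick the quick the quick Q Q Q Q => quick quick quick quick quick the quick the quick the quick Q Q Q   [Q ::= the quick]
quick quick quick quick quick the quick the quick the quick Q Q Q => quick quick quick quick quick the quick the quick the quick the quick Q Q   [Q ::= the quick]
quick quick quick quick quick the quick the quick the quick the quick Q Q => quick quick quick quick quick the quick the quick the quick the quick the quick Q   [Q ::= the quick]
quick quick quick quick quick the quick the quick the quick the quick the quick Q => quick quick quick quick quick the quick the quick the quick the quick the quick the quick   [Q ::= the quick]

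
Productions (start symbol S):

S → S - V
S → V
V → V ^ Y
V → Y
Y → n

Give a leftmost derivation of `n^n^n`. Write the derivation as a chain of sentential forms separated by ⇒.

S⇒V⇒V^Y⇒V^Y^Y⇒Y^Y^Y⇒n^Y^Y⇒n^n^Y⇒n^n^n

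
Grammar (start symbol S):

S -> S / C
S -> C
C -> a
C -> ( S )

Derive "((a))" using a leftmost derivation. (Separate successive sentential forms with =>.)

S => C => (S) => (C) => ((S)) => ((C)) => ((a))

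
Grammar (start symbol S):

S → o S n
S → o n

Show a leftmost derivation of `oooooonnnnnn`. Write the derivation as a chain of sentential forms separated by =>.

S => oSn   [S → o S n]
oSn => ooSnn   [S → o S n]
ooSnn => oooSnnn   [S → o S n]
oooSnnn => ooooSnnnn   [S → o S n]
ooooSnnnn => oooooSnnnnn   [S → o S n]
oooooSnnnnn => oooooonnnnnn   [S → o n]

S => oSn => ooSnn => oooSnnn => ooooSnnnn => oooooSnnnnn => oooooonnnnnn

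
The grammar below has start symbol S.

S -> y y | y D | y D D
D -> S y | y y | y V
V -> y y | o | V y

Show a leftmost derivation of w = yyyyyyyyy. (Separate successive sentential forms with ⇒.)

S ⇒ yD   [S -> y D]
yD ⇒ ySy   [D -> S y]
ySy ⇒ yyDDy   [S -> y D D]
yyDDy ⇒ yySyDy   [D -> S y]
yySyDy ⇒ yyyyyDy   [S -> y y]
yyyyyDy ⇒ yyyyySyy   [D -> S y]
yyyyySyy ⇒ yyyyyyyyy   [S -> y y]

S⇒yD⇒ySy⇒yyDDy⇒yySyDy⇒yyyyyDy⇒yyyyySyy⇒yyyyyyyyy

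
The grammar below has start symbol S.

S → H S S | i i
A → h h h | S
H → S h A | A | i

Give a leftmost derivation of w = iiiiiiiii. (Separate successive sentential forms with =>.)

S => HSS   [S → H S S]
HSS => ASS   [H → A]
ASS => SSS   [A → S]
SSS => HSSSS   [S → H S S]
HSSSS => iSSSS   [H → i]
iSSSS => iiiSSS   [S → i i]
iiiSSS => iiiiiSS   [S → i i]
iiiiiSS => iiiiiiiS   [S → i i]
iiiiiiiS => iiiiiiiii   [S → i i]

S => HSS => ASS => SSS => HSSSS => iSSSS => iiiSSS => iiiiiSS => iiiiiiiS => iiiiiiiii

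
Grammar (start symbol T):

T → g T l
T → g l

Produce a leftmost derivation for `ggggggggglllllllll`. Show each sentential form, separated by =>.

T => gTl   [T → g T l]
gTl => ggTll   [T → g T l]
ggTll => gggTlll   [T → g T l]
gggTlll => ggggTllll   [T → g T l]
ggggTllll => gggggTlllll   [T → g T l]
gggggTlllll => ggggggTllllll   [T → g T l]
ggggggTllllll => gggggggTlllllll   [T → g T l]
gggggggTlllllll => ggggggggTllllllll   [T → g T l]
ggggggggTllllllll => ggggggggglllllllll   [T → g l]

T => gTl => ggTll => gggTlll => ggggTllll => gggggTlllll => ggggggTllllll => gggggggTlllllll => ggggggggTllllllll => ggggggggglllllllll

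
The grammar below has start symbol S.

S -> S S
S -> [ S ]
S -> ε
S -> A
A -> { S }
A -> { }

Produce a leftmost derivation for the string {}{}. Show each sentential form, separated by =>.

S=>SS=>AS=>{}S=>{}A=>{}{}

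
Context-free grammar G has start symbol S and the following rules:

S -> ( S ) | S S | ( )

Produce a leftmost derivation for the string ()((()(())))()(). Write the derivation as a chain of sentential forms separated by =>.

S => SS => SSS => SSSS => ()SSS => ()(S)SS => ()((S))SS => ()((SS))SS => ()((()S))SS => ()((()(S)))SS => ()((()(())))SS => ()((()(())))()S => ()((()(())))()()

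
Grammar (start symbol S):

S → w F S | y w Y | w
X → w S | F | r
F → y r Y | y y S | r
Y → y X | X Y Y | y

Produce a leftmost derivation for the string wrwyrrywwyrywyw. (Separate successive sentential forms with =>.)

S => wFS => wrS => wrwFS => wrwyrYS => wrwyrXYYS => wrwyrrYYS => wrwyrryXYS => wrwyrrywSYS => wrwyrrywwFSYS => wrwyrrywwyrYSYS => wrwyrrywwyrySYS => wrwyrrywwyrywYS => wrwyrrywwyrywyS => wrwyrrywwyrywyw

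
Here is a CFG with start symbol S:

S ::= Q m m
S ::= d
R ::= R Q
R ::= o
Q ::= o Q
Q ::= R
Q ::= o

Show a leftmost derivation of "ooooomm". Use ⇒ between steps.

S ⇒ Qmm   [S ::= Q m m]
Qmm ⇒ oQmm   [Q ::= o Q]
oQmm ⇒ ooQmm   [Q ::= o Q]
ooQmm ⇒ ooRmm   [Q ::= R]
ooRmm ⇒ ooRQmm   [R ::= R Q]
ooRQmm ⇒ ooRQQmm   [R ::= R Q]
ooRQQmm ⇒ oooQQmm   [R ::= o]
oooQQmm ⇒ ooooQmm   [Q ::= o]
ooooQmm ⇒ ooooomm   [Q ::= o]

S⇒Qmm⇒oQmm⇒ooQmm⇒ooRmm⇒ooRQmm⇒ooRQQmm⇒oooQQmm⇒ooooQmm⇒ooooomm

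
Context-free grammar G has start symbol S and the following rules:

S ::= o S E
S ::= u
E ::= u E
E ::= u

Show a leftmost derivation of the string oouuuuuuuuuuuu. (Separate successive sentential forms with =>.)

S => oSE => ooSEE => oouEE => oouuEE => oouuuEE => oouuuuEE => oouuuuuEE => oouuuuuuEE => oouuuuuuuE => oouuuuuuuuE => oouuuuuuuuuE => oouuuuuuuuuuE => oouuuuuuuuuuuE => oouuuuuuuuuuuu

S => oSE   [S ::= o S E]
oSE => ooSEE   [S ::= o S E]
ooSEE => oouEE   [S ::= u]
oouEE => oouuEE   [E ::= u E]
oouuEE => oouuuEE   [E ::= u E]
oouuuEE => oouuuuEE   [E ::= u E]
oouuuuEE => oouuuuuEE   [E ::= u E]
oouuuuuEE => oouuuuuuEE   [E ::= u E]
oouuuuuuEE => oouuuuuuuE   [E ::= u]
oouuuuuuuE => oouuuuuuuuE   [E ::= u E]
oouuuuuuuuE => oouuuuuuuuuE   [E ::= u E]
oouuuuuuuuuE => oouuuuuuuuuuE   [E ::= u E]
oouuuuuuuuuuE => oouuuuuuuuuuuE   [E ::= u E]
oouuuuuuuuuuuE => oouuuuuuuuuuuu   [E ::= u]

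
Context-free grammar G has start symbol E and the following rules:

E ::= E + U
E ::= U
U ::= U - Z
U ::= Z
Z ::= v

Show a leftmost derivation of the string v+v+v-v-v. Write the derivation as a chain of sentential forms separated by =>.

E => E+U   [E ::= E + U]
E+U => E+U+U   [E ::= E + U]
E+U+U => U+U+U   [E ::= U]
U+U+U => Z+U+U   [U ::= Z]
Z+U+U => v+U+U   [Z ::= v]
v+U+U => v+Z+U   [U ::= Z]
v+Z+U => v+v+U   [Z ::= v]
v+v+U => v+v+U-Z   [U ::= U - Z]
v+v+U-Z => v+v+U-Z-Z   [U ::= U - Z]
v+v+U-Z-Z => v+v+Z-Z-Z   [U ::= Z]
v+v+Z-Z-Z => v+v+v-Z-Z   [Z ::= v]
v+v+v-Z-Z => v+v+v-v-Z   [Z ::= v]
v+v+v-v-Z => v+v+v-v-v   [Z ::= v]

E => E+U => E+U+U => U+U+U => Z+U+U => v+U+U => v+Z+U => v+v+U => v+v+U-Z => v+v+U-Z-Z => v+v+Z-Z-Z => v+v+v-Z-Z => v+v+v-v-Z => v+v+v-v-v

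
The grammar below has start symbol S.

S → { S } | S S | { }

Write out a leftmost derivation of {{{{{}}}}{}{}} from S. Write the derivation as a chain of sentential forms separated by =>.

S => {S} => {SS} => {SSS} => {{S}SS} => {{{S}}SS} => {{{{S}}}SS} => {{{{{}}}}SS} => {{{{{}}}}{}S} => {{{{{}}}}{}{}}

S => {S}   [S → { S }]
{S} => {SS}   [S → S S]
{SS} => {SSS}   [S → S S]
{SSS} => {{S}SS}   [S → { S }]
{{S}SS} => {{{S}}SS}   [S → { S }]
{{{S}}SS} => {{{{S}}}SS}   [S → { S }]
{{{{S}}}SS} => {{{{{}}}}SS}   [S → { }]
{{{{{}}}}SS} => {{{{{}}}}{}S}   [S → { }]
{{{{{}}}}{}S} => {{{{{}}}}{}{}}   [S → { }]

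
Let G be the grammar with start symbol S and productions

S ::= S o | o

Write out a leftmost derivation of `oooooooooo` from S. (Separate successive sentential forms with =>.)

S => So   [S ::= S o]
So => Soo   [S ::= S o]
Soo => Sooo   [S ::= S o]
Sooo => Soooo   [S ::= S o]
Soooo => Sooooo   [S ::= S o]
Sooooo => Soooooo   [S ::= S o]
Soooooo => Sooooooo   [S ::= S o]
Sooooooo => Soooooooo   [S ::= S o]
Soooooooo => Sooooooooo   [S ::= S o]
Sooooooooo => oooooooooo   [S ::= o]

S => So => Soo => Sooo => Soooo => Sooooo => Soooooo => Sooooooo => Soooooooo => Sooooooooo => oooooooooo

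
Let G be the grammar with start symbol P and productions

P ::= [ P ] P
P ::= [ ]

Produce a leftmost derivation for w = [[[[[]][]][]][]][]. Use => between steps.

P => [P]P => [[P]P]P => [[[P]P]P]P => [[[[P]P]P]P]P => [[[[[]]P]P]P]P => [[[[[]][]]P]P]P => [[[[[]][]][]]P]P => [[[[[]][]][]][]]P => [[[[[]][]][]][]][]

P => [P]P   [P ::= [ P ] P]
[P]P => [[P]P]P   [P ::= [ P ] P]
[[P]P]P => [[[P]P]P]P   [P ::= [ P ] P]
[[[P]P]P]P => [[[[P]P]P]P]P   [P ::= [ P ] P]
[[[[P]P]P]P]P => [[[[[]]P]P]P]P   [P ::= [ ]]
[[[[[]]P]P]P]P => [[[[[]][]]P]P]P   [P ::= [ ]]
[[[[[]][]]P]P]P => [[[[[]][]][]]P]P   [P ::= [ ]]
[[[[[]][]][]]P]P => [[[[[]][]][]][]]P   [P ::= [ ]]
[[[[[]][]][]][]]P => [[[[[]][]][]][]][]   [P ::= [ ]]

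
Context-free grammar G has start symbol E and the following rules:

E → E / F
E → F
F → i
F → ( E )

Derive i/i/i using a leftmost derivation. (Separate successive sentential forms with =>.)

E => E/F   [E → E / F]
E/F => E/F/F   [E → E / F]
E/F/F => F/F/F   [E → F]
F/F/F => i/F/F   [F → i]
i/F/F => i/i/F   [F → i]
i/i/F => i/i/i   [F → i]

E => E/F => E/F/F => F/F/F => i/F/F => i/i/F => i/i/i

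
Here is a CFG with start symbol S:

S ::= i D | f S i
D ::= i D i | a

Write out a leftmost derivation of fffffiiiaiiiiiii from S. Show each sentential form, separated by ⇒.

S⇒fSi⇒ffSii⇒fffSiii⇒ffffSiiii⇒fffffSiiiii⇒fffffiDiiiii⇒fffffiiDiiiiii⇒fffffiiiDiiiiiii⇒fffffiiiaiiiiiii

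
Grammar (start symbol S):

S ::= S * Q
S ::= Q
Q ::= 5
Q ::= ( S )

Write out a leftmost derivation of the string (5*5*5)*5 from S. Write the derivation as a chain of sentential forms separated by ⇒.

S ⇒ S*Q ⇒ Q*Q ⇒ (S)*Q ⇒ (S*Q)*Q ⇒ (S*Q*Q)*Q ⇒ (Q*Q*Q)*Q ⇒ (5*Q*Q)*Q ⇒ (5*5*Q)*Q ⇒ (5*5*5)*Q ⇒ (5*5*5)*5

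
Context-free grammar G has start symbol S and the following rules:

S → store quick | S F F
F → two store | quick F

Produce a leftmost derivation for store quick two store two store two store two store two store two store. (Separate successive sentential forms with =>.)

S => S F F => S F F F F => S F F F F F F => store quick F F F F F F => store quick two store F F F F F => store quick two store two store F F F F => store quick two store two store two store F F F => store quick two store two store two store two store F F => store quick two store two store two store two store two store F => store quick two store two store two store two store two store two store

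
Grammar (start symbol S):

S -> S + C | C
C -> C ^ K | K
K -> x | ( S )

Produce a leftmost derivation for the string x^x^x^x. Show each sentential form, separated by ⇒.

S⇒C⇒C^K⇒C^K^K⇒C^K^K^K⇒K^K^K^K⇒x^K^K^K⇒x^x^K^K⇒x^x^x^K⇒x^x^x^x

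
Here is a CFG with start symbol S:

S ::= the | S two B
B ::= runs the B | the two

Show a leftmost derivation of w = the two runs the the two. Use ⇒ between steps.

S ⇒ S two B   [S ::= S two B]
S two B ⇒ the two B   [S ::= the]
the two B ⇒ the two runs the B   [B ::= runs the B]
the two runs the B ⇒ the two runs the the two   [B ::= the two]

S ⇒ S two B ⇒ the two B ⇒ the two runs the B ⇒ the two runs the the two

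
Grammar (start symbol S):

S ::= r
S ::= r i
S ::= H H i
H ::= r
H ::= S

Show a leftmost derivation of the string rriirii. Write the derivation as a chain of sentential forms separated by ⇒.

S ⇒ HHi   [S ::= H H i]
HHi ⇒ SHi   [H ::= S]
SHi ⇒ HHiHi   [S ::= H H i]
HHiHi ⇒ SHiHi   [H ::= S]
SHiHi ⇒ rHiHi   [S ::= r]
rHiHi ⇒ rSiHi   [H ::= S]
rSiHi ⇒ rriiHi   [S ::= r i]
rriiHi ⇒ rriiSi   [H ::= S]
rriiSi ⇒ rriirii   [S ::= r i]

S ⇒ HHi ⇒ SHi ⇒ HHiHi ⇒ SHiHi ⇒ rHiHi ⇒ rSiHi ⇒ rriiHi ⇒ rriiSi ⇒ rriirii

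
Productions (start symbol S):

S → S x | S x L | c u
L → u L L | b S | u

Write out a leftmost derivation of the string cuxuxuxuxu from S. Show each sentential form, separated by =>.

S => SxL => SxLxL => SxLxLxL => SxLxLxLxL => cuxLxLxLxL => cuxuxLxLxL => cuxuxuxLxL => cuxuxuxuxL => cuxuxuxuxu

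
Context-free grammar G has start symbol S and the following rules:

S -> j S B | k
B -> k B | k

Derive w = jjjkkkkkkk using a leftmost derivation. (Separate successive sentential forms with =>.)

S=>jSB=>jjSBB=>jjjSBBB=>jjjkBBB=>jjjkkBBB=>jjjkkkBBB=>jjjkkkkBBB=>jjjkkkkkBB=>jjjkkkkkkB=>jjjkkkkkkk

S => jSB   [S -> j S B]
jSB => jjSBB   [S -> j S B]
jjSBB => jjjSBBB   [S -> j S B]
jjjSBBB => jjjkBBB   [S -> k]
jjjkBBB => jjjkkBBB   [B -> k B]
jjjkkBBB => jjjkkkBBB   [B -> k B]
jjjkkkBBB => jjjkkkkBBB   [B -> k B]
jjjkkkkBBB => jjjkkkkkBB   [B -> k]
jjjkkkkkBB => jjjkkkkkkB   [B -> k]
jjjkkkkkkB => jjjkkkkkkk   [B -> k]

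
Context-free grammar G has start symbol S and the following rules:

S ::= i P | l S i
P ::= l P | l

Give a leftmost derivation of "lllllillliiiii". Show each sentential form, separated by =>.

S => lSi   [S ::= l S i]
lSi => llSii   [S ::= l S i]
llSii => lllSiii   [S ::= l S i]
lllSiii => llllSiiii   [S ::= l S i]
llllSiiii => lllllSiiiii   [S ::= l S i]
lllllSiiiii => llllliPiiiii   [S ::= i P]
llllliPiiiii => lllllilPiiiii   [P ::= l P]
lllllilPiiiii => lllllillPiiiii   [P ::= l P]
lllllillPiiiii => lllllillliiiii   [P ::= l]

S=>lSi=>llSii=>lllSiii=>llllSiiii=>lllllSiiiii=>llllliPiiiii=>lllllilPiiiii=>lllllillPiiiii=>lllllillliiiii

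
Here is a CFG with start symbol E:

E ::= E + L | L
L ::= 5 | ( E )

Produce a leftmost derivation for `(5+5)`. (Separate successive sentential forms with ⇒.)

E⇒L⇒(E)⇒(E+L)⇒(L+L)⇒(5+L)⇒(5+5)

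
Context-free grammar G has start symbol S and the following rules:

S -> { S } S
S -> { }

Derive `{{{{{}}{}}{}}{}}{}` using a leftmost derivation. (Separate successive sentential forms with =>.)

S => {S}S => {{S}S}S => {{{S}S}S}S => {{{{S}S}S}S}S => {{{{{}}S}S}S}S => {{{{{}}{}}S}S}S => {{{{{}}{}}{}}S}S => {{{{{}}{}}{}}{}}S => {{{{{}}{}}{}}{}}{}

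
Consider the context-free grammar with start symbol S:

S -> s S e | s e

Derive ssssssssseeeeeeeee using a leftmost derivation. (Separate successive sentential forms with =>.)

S => sSe => ssSee => sssSeee => ssssSeeee => sssssSeeeee => ssssssSeeeeee => sssssssSeeeeeee => ssssssssSeeeeeeee => ssssssssseeeeeeeee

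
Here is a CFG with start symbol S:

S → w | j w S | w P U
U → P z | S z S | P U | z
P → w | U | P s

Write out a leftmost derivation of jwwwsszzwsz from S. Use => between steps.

S=>jwS=>jwwPU=>jwwPsU=>jwwPssU=>jwwwssU=>jwwwssPU=>jwwwssUU=>jwwwssPUU=>jwwwssUUU=>jwwwsszUU=>jwwwsszzU=>jwwwsszzPz=>jwwwsszzPsz=>jwwwsszzwsz

S => jwS   [S → j w S]
jwS => jwwPU   [S → w P U]
jwwPU => jwwPsU   [P → P s]
jwwPsU => jwwPssU   [P → P s]
jwwPssU => jwwwssU   [P → w]
jwwwssU => jwwwssPU   [U → P U]
jwwwssPU => jwwwssUU   [P → U]
jwwwssUU => jwwwssPUU   [U → P U]
jwwwssPUU => jwwwssUUU   [P → U]
jwwwssUUU => jwwwsszUU   [U → z]
jwwwsszUU => jwwwsszzU   [U → z]
jwwwsszzU => jwwwsszzPz   [U → P z]
jwwwsszzPz => jwwwsszzPsz   [P → P s]
jwwwsszzPsz => jwwwsszzwsz   [P → w]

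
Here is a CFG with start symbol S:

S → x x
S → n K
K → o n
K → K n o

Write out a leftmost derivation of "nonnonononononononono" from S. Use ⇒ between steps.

S ⇒ nK ⇒ nKno ⇒ nKnono ⇒ nKnonono ⇒ nKnononono ⇒ nKnonononono ⇒ nKnononononono ⇒ nKnonononononono ⇒ nKnononononononono ⇒ nKnonononononononono ⇒ nonnonononononononono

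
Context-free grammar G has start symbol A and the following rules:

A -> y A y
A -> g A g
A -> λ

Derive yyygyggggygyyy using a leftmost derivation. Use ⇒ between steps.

A ⇒ yAy ⇒ yyAyy ⇒ yyyAyyy ⇒ yyygAgyyy ⇒ yyygyAygyyy ⇒ yyygygAgygyyy ⇒ yyygyggAggygyyy ⇒ yyygyggggygyyy

A ⇒ yAy   [A -> y A y]
yAy ⇒ yyAyy   [A -> y A y]
yyAyy ⇒ yyyAyyy   [A -> y A y]
yyyAyyy ⇒ yyygAgyyy   [A -> g A g]
yyygAgyyy ⇒ yyygyAygyyy   [A -> y A y]
yyygyAygyyy ⇒ yyygygAgygyyy   [A -> g A g]
yyygygAgygyyy ⇒ yyygyggAggygyyy   [A -> g A g]
yyygyggAggygyyy ⇒ yyygyggggygyyy   [A -> λ]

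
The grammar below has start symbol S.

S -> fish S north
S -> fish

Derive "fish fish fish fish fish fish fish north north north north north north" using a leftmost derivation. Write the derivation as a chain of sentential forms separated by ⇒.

S ⇒ fish S north ⇒ fish fish S north north ⇒ fish fish fish S north north north ⇒ fish fish fish fish S north north north north ⇒ fish fish fish fish fish S north north north north north ⇒ fish fish fish fish fish fish S north north north north north north ⇒ fish fish fish fish fish fish fish north north north north north north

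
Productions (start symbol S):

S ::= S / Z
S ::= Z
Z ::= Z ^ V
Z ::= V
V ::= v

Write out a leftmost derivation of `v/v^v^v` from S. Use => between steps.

S => S/Z   [S ::= S / Z]
S/Z => Z/Z   [S ::= Z]
Z/Z => V/Z   [Z ::= V]
V/Z => v/Z   [V ::= v]
v/Z => v/Z^V   [Z ::= Z ^ V]
v/Z^V => v/Z^V^V   [Z ::= Z ^ V]
v/Z^V^V => v/V^V^V   [Z ::= V]
v/V^V^V => v/v^V^V   [V ::= v]
v/v^V^V => v/v^v^V   [V ::= v]
v/v^v^V => v/v^v^v   [V ::= v]

S => S/Z => Z/Z => V/Z => v/Z => v/Z^V => v/Z^V^V => v/V^V^V => v/v^V^V => v/v^v^V => v/v^v^v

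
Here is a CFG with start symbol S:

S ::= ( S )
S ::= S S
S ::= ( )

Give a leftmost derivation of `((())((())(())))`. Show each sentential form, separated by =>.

S => (S) => (SS) => ((S)S) => ((())S) => ((())(S)) => ((())(SS)) => ((())((S)S)) => ((())((())S)) => ((())((())(S))) => ((())((())(())))

S => (S)   [S ::= ( S )]
(S) => (SS)   [S ::= S S]
(SS) => ((S)S)   [S ::= ( S )]
((S)S) => ((())S)   [S ::= ( )]
((())S) => ((())(S))   [S ::= ( S )]
((())(S)) => ((())(SS))   [S ::= S S]
((())(SS)) => ((())((S)S))   [S ::= ( S )]
((())((S)S)) => ((())((())S))   [S ::= ( )]
((())((())S)) => ((())((())(S)))   [S ::= ( S )]
((())((())(S))) => ((())((())(())))   [S ::= ( )]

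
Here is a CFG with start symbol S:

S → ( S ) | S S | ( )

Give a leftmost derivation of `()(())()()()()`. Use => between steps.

S=>SS=>SSS=>SSSS=>SSSSS=>SSSSSS=>()SSSSS=>()(S)SSSS=>()(())SSSS=>()(())()SSS=>()(())()()SS=>()(())()()()S=>()(())()()()()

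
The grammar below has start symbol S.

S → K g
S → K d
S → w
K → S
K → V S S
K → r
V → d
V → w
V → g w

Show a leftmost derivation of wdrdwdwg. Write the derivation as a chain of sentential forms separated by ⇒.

S ⇒ Kg ⇒ VSSg ⇒ wSSg ⇒ wKdSg ⇒ wVSSdSg ⇒ wdSSdSg ⇒ wdKdSdSg ⇒ wdrdSdSg ⇒ wdrdwdSg ⇒ wdrdwdwg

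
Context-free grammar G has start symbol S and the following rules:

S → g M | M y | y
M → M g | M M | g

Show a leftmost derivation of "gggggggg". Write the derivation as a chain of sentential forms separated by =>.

S => gM => gMg => gMMg => gMgMg => gMMgMg => gMgMgMg => gggMgMg => gggggMg => gggggMMg => ggggggMg => gggggggg

S => gM   [S → g M]
gM => gMg   [M → M g]
gMg => gMMg   [M → M M]
gMMg => gMgMg   [M → M g]
gMgMg => gMMgMg   [M → M M]
gMMgMg => gMgMgMg   [M → M g]
gMgMgMg => gggMgMg   [M → g]
gggMgMg => gggggMg   [M → g]
gggggMg => gggggMMg   [M → M M]
gggggMMg => ggggggMg   [M → g]
ggggggMg => gggggggg   [M → g]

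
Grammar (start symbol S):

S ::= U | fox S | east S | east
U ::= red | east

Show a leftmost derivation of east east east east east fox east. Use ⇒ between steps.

S ⇒ east S ⇒ east east S ⇒ east east east S ⇒ east east east east S ⇒ east east east east east S ⇒ east east east east east fox S ⇒ east east east east east fox U ⇒ east east east east east fox east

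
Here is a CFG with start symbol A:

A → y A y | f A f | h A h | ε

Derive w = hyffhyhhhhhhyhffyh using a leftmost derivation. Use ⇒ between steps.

A ⇒ hAh   [A → h A h]
hAh ⇒ hyAyh   [A → y A y]
hyAyh ⇒ hyfAfyh   [A → f A f]
hyfAfyh ⇒ hyffAffyh   [A → f A f]
hyffAffyh ⇒ hyffhAhffyh   [A → h A h]
hyffhAhffyh ⇒ hyffhyAyhffyh   [A → y A y]
hyffhyAyhffyh ⇒ hyffhyhAhyhffyh   [A → h A h]
hyffhyhAhyhffyh ⇒ hyffhyhhAhhyhffyh   [A → h A h]
hyffhyhhAhhyhffyh ⇒ hyffhyhhhAhhhyhffyh   [A → h A h]
hyffhyhhhAhhhyhffyh ⇒ hyffhyhhhhhhyhffyh   [A → ε]

A ⇒ hAh ⇒ hyAyh ⇒ hyfAfyh ⇒ hyffAffyh ⇒ hyffhAhffyh ⇒ hyffhyAyhffyh ⇒ hyffhyhAhyhffyh ⇒ hyffhyhhAhhyhffyh ⇒ hyffhyhhhAhhhyhffyh ⇒ hyffhyhhhhhhyhffyh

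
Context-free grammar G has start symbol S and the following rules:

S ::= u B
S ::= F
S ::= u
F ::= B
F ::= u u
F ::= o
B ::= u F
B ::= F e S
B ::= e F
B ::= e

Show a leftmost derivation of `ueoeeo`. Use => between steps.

S => uB => uFeS => uBeS => ueFeS => ueoeS => ueoeF => ueoeB => ueoeeF => ueoeeo

S => uB   [S ::= u B]
uB => uFeS   [B ::= F e S]
uFeS => uBeS   [F ::= B]
uBeS => ueFeS   [B ::= e F]
ueFeS => ueoeS   [F ::= o]
ueoeS => ueoeF   [S ::= F]
ueoeF => ueoeB   [F ::= B]
ueoeB => ueoeeF   [B ::= e F]
ueoeeF => ueoeeo   [F ::= o]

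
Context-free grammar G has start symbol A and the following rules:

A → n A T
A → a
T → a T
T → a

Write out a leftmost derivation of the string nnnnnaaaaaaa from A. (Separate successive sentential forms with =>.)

A => nAT => nnATT => nnnATTT => nnnnATTTT => nnnnnATTTTT => nnnnnaTTTTT => nnnnnaaTTTT => nnnnnaaaTTT => nnnnnaaaaTTT => nnnnnaaaaaTT => nnnnnaaaaaaT => nnnnnaaaaaaa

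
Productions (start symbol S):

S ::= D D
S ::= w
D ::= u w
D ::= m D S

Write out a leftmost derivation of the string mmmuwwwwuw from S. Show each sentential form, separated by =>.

S => DD   [S ::= D D]
DD => mDSD   [D ::= m D S]
mDSD => mmDSSD   [D ::= m D S]
mmDSSD => mmmDSSSD   [D ::= m D S]
mmmDSSSD => mmmuwSSSD   [D ::= u w]
mmmuwSSSD => mmmuwwSSD   [S ::= w]
mmmuwwSSD => mmmuwwwSD   [S ::= w]
mmmuwwwSD => mmmuwwwwD   [S ::= w]
mmmuwwwwD => mmmuwwwwuw   [D ::= u w]

S=>DD=>mDSD=>mmDSSD=>mmmDSSSD=>mmmuwSSSD=>mmmuwwSSD=>mmmuwwwSD=>mmmuwwwwD=>mmmuwwwwuw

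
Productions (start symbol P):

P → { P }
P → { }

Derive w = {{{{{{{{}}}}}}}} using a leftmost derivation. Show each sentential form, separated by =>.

P => {P} => {{P}} => {{{P}}} => {{{{P}}}} => {{{{{P}}}}} => {{{{{{P}}}}}} => {{{{{{{P}}}}}}} => {{{{{{{{}}}}}}}}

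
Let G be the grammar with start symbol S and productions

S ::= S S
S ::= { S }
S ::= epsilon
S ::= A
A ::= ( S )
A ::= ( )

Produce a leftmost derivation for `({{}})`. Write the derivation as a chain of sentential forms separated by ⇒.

S⇒A⇒(S)⇒({S})⇒({{S}})⇒({{}})

S ⇒ A   [S ::= A]
A ⇒ (S)   [A ::= ( S )]
(S) ⇒ ({S})   [S ::= { S }]
({S}) ⇒ ({{S}})   [S ::= { S }]
({{S}}) ⇒ ({{}})   [S ::= epsilon]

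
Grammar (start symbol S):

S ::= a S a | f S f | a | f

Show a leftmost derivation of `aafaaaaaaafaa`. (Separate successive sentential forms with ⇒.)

S ⇒ aSa ⇒ aaSaa ⇒ aafSfaa ⇒ aafaSafaa ⇒ aafaaSaafaa ⇒ aafaaaSaaafaa ⇒ aafaaaaaaafaa

S ⇒ aSa   [S ::= a S a]
aSa ⇒ aaSaa   [S ::= a S a]
aaSaa ⇒ aafSfaa   [S ::= f S f]
aafSfaa ⇒ aafaSafaa   [S ::= a S a]
aafaSafaa ⇒ aafaaSaafaa   [S ::= a S a]
aafaaSaafaa ⇒ aafaaaSaaafaa   [S ::= a S a]
aafaaaSaaafaa ⇒ aafaaaaaaafaa   [S ::= a]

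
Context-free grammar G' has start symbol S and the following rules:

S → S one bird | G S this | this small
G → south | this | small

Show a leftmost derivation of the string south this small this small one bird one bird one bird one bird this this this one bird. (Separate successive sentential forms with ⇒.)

S ⇒ S one bird ⇒ G S this one bird ⇒ south S this one bird ⇒ south G S this this one bird ⇒ south this S this this one bird ⇒ south this G S this this this one bird ⇒ south this small S this this this one bird ⇒ south this small S one bird this this this one bird ⇒ south this small S one bird one bird this this this one bird ⇒ south this small S one bird one bird one bird this this this one bird ⇒ south this small S one bird one bird one bird one bird this this this one bird ⇒ south this small this small one bird one bird one bird one bird this this this one bird

S ⇒ S one bird   [S → S one bird]
S one bird ⇒ G S this one bird   [S → G S this]
G S this one bird ⇒ south S this one bird   [G → south]
south S this one bird ⇒ south G S this this one bird   [S → G S this]
south G S this this one bird ⇒ south this S this this one bird   [G → this]
south this S this this one bird ⇒ south this G S this this this one bird   [S → G S this]
south this G S this this this one bird ⇒ south this small S this this this one bird   [G → small]
south this small S this this this one bird ⇒ south this small S one bird this this this one bird   [S → S one bird]
south this small S one bird this this this one bird ⇒ south this small S one bird one bird this this this one bird   [S → S one bird]
south this small S one bird one bird this this this one bird ⇒ south this small S one bird one bird one bird this this this one bird   [S → S one bird]
south this small S one bird one bird one bird this this this one bird ⇒ south this small S one bird one bird one bird one bird this this this one bird   [S → S one bird]
south this small S one bird one bird one bird one bird this this this one bird ⇒ south this small this small one bird one bird one bird one bird this this this one bird   [S → this small]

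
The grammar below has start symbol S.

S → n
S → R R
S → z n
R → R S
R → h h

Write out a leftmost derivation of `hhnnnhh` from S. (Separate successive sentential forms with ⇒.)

S ⇒ RR   [S → R R]
RR ⇒ RSR   [R → R S]
RSR ⇒ RSSR   [R → R S]
RSSR ⇒ RSSSR   [R → R S]
RSSSR ⇒ hhSSSR   [R → h h]
hhSSSR ⇒ hhnSSR   [S → n]
hhnSSR ⇒ hhnnSR   [S → n]
hhnnSR ⇒ hhnnnR   [S → n]
hhnnnR ⇒ hhnnnhh   [R → h h]

S⇒RR⇒RSR⇒RSSR⇒RSSSR⇒hhSSSR⇒hhnSSR⇒hhnnSR⇒hhnnnR⇒hhnnnhh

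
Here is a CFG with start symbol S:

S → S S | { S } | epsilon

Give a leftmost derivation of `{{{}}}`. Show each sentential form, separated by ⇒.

S ⇒ {S}   [S → { S }]
{S} ⇒ {SS}   [S → S S]
{SS} ⇒ {SSS}   [S → S S]
{SSS} ⇒ {{S}SS}   [S → { S }]
{{S}SS} ⇒ {{SS}SS}   [S → S S]
{{SS}SS} ⇒ {{{S}S}SS}   [S → { S }]
{{{S}S}SS} ⇒ {{{}S}SS}   [S → epsilon]
{{{}S}SS} ⇒ {{{}}SS}   [S → epsilon]
{{{}}SS} ⇒ {{{}}S}   [S → epsilon]
{{{}}S} ⇒ {{{}}}   [S → epsilon]

S ⇒ {S} ⇒ {SS} ⇒ {SSS} ⇒ {{S}SS} ⇒ {{SS}SS} ⇒ {{{S}S}SS} ⇒ {{{}S}SS} ⇒ {{{}}SS} ⇒ {{{}}S} ⇒ {{{}}}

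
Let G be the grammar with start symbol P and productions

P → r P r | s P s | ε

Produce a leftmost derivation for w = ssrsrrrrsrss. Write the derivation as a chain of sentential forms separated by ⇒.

P ⇒ sPs ⇒ ssPss ⇒ ssrPrss ⇒ ssrsPsrss ⇒ ssrsrPrsrss ⇒ ssrsrrPrrsrss ⇒ ssrsrrrrsrss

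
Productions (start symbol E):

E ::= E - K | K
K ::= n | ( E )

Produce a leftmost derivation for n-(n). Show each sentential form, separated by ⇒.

E⇒E-K⇒K-K⇒n-K⇒n-(E)⇒n-(K)⇒n-(n)

E ⇒ E-K   [E ::= E - K]
E-K ⇒ K-K   [E ::= K]
K-K ⇒ n-K   [K ::= n]
n-K ⇒ n-(E)   [K ::= ( E )]
n-(E) ⇒ n-(K)   [E ::= K]
n-(K) ⇒ n-(n)   [K ::= n]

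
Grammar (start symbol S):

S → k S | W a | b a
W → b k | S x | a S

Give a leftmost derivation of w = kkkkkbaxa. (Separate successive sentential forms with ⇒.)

S ⇒ kS ⇒ kkS ⇒ kkkS ⇒ kkkkS ⇒ kkkkWa ⇒ kkkkSxa ⇒ kkkkkSxa ⇒ kkkkkbaxa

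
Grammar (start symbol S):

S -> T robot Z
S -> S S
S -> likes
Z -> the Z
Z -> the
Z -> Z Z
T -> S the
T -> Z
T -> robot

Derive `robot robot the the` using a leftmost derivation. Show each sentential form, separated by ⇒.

S ⇒ T robot Z ⇒ robot robot Z ⇒ robot robot the Z ⇒ robot robot the the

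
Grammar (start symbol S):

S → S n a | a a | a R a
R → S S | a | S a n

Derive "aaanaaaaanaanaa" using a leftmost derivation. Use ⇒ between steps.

S⇒aRa⇒aSSa⇒aSnaSa⇒aaanaSa⇒aaanaaRaa⇒aaanaaSanaa⇒aaanaaSnaanaa⇒aaanaaaRanaanaa⇒aaanaaaaanaanaa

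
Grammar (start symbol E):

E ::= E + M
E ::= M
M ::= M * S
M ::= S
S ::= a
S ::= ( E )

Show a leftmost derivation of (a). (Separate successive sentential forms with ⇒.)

E ⇒ M ⇒ S ⇒ (E) ⇒ (M) ⇒ (S) ⇒ (a)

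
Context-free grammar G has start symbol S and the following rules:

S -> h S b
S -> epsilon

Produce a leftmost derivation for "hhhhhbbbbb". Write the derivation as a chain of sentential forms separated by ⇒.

S ⇒ hSb ⇒ hhSbb ⇒ hhhSbbb ⇒ hhhhSbbbb ⇒ hhhhhSbbbbb ⇒ hhhhhbbbbb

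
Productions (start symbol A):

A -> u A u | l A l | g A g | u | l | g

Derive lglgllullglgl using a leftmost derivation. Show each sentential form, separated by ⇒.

A ⇒ lAl   [A -> l A l]
lAl ⇒ lgAgl   [A -> g A g]
lgAgl ⇒ lglAlgl   [A -> l A l]
lglAlgl ⇒ lglgAglgl   [A -> g A g]
lglgAglgl ⇒ lglglAlglgl   [A -> l A l]
lglglAlglgl ⇒ lglgllAllglgl   [A -> l A l]
lglgllAllglgl ⇒ lglgllullglgl   [A -> u]

A⇒lAl⇒lgAgl⇒lglAlgl⇒lglgAglgl⇒lglglAlglgl⇒lglgllAllglgl⇒lglgllullglgl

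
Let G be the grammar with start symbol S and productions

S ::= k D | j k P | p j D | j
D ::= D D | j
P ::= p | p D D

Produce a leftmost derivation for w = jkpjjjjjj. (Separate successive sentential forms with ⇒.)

S ⇒ jkP   [S ::= j k P]
jkP ⇒ jkpDD   [P ::= p D D]
jkpDD ⇒ jkpDDD   [D ::= D D]
jkpDDD ⇒ jkpDDDD   [D ::= D D]
jkpDDDD ⇒ jkpjDDD   [D ::= j]
jkpjDDD ⇒ jkpjDDDD   [D ::= D D]
jkpjDDDD ⇒ jkpjDDDDD   [D ::= D D]
jkpjDDDDD ⇒ jkpjjDDDD   [D ::= j]
jkpjjDDDD ⇒ jkpjjjDDD   [D ::= j]
jkpjjjDDD ⇒ jkpjjjjDD   [D ::= j]
jkpjjjjDD ⇒ jkpjjjjjD   [D ::= j]
jkpjjjjjD ⇒ jkpjjjjjj   [D ::= j]

S⇒jkP⇒jkpDD⇒jkpDDD⇒jkpDDDD⇒jkpjDDD⇒jkpjDDDD⇒jkpjDDDDD⇒jkpjjDDDD⇒jkpjjjDDD⇒jkpjjjjDD⇒jkpjjjjjD⇒jkpjjjjjj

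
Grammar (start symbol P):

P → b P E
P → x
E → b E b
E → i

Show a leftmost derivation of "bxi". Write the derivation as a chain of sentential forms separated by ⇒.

P ⇒ bPE   [P → b P E]
bPE ⇒ bxE   [P → x]
bxE ⇒ bxi   [E → i]

P ⇒ bPE ⇒ bxE ⇒ bxi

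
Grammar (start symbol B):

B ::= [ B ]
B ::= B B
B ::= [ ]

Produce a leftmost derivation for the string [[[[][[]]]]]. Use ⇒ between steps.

B ⇒ [B]   [B ::= [ B ]]
[B] ⇒ [[B]]   [B ::= [ B ]]
[[B]] ⇒ [[[B]]]   [B ::= [ B ]]
[[[B]]] ⇒ [[[BB]]]   [B ::= B B]
[[[BB]]] ⇒ [[[[]B]]]   [B ::= [ ]]
[[[[]B]]] ⇒ [[[[][B]]]]   [B ::= [ B ]]
[[[[][B]]]] ⇒ [[[[][[]]]]]   [B ::= [ ]]

B ⇒ [B] ⇒ [[B]] ⇒ [[[B]]] ⇒ [[[BB]]] ⇒ [[[[]B]]] ⇒ [[[[][B]]]] ⇒ [[[[][[]]]]]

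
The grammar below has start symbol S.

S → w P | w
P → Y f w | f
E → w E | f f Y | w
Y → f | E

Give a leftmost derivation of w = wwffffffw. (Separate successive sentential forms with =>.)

S => wP   [S → w P]
wP => wYfw   [P → Y f w]
wYfw => wEfw   [Y → E]
wEfw => wwEfw   [E → w E]
wwEfw => wwffYfw   [E → f f Y]
wwffYfw => wwffEfw   [Y → E]
wwffEfw => wwffffYfw   [E → f f Y]
wwffffYfw => wwffffffw   [Y → f]

S => wP => wYfw => wEfw => wwEfw => wwffYfw => wwffEfw => wwffffYfw => wwffffffw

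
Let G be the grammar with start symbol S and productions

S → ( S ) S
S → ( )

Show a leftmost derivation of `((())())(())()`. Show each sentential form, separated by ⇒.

S ⇒ (S)S ⇒ ((S)S)S ⇒ ((())S)S ⇒ ((())())S ⇒ ((())())(S)S ⇒ ((())())(())S ⇒ ((())())(())()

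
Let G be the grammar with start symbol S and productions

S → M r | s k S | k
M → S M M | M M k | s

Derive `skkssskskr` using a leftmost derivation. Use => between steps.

S => Mr => MMkr => MMkMkr => SMMMkMkr => skSMMMkMkr => skkMMMkMkr => skksMMkMkr => skkssMkMkr => skkssskMkr => skkssskskr

S => Mr   [S → M r]
Mr => MMkr   [M → M M k]
MMkr => MMkMkr   [M → M M k]
MMkMkr => SMMMkMkr   [M → S M M]
SMMMkMkr => skSMMMkMkr   [S → s k S]
skSMMMkMkr => skkMMMkMkr   [S → k]
skkMMMkMkr => skksMMkMkr   [M → s]
skksMMkMkr => skkssMkMkr   [M → s]
skkssMkMkr => skkssskMkr   [M → s]
skkssskMkr => skkssskskr   [M → s]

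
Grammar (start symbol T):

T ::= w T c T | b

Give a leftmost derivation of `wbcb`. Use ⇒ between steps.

T⇒wTcT⇒wbcT⇒wbcb

T ⇒ wTcT   [T ::= w T c T]
wTcT ⇒ wbcT   [T ::= b]
wbcT ⇒ wbcb   [T ::= b]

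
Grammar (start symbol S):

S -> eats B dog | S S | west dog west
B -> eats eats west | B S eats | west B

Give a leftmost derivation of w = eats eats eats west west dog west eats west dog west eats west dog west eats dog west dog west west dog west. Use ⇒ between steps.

S ⇒ S S ⇒ S S S ⇒ eats B dog S S ⇒ eats B S eats dog S S ⇒ eats B S eats S eats dog S S ⇒ eats B S eats S eats S eats dog S S ⇒ eats eats eats west S eats S eats S eats dog S S ⇒ eats eats eats west west dog west eats S eats S eats dog S S ⇒ eats eats eats west west dog west eats west dog west eats S eats dog S S ⇒ eats eats eats west west dog west eats west dog west eats west dog west eats dog S S ⇒ eats eats eats west west dog west eats west dog west eats west dog west eats dog west dog west S ⇒ eats eats eats west west dog west eats west dog west eats west dog west eats dog west dog west west dog west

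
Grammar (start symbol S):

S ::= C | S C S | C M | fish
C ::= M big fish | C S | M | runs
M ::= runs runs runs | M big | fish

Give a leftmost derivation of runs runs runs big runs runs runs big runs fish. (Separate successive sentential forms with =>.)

S => S C S => C M C S => M M C S => M big M C S => runs runs runs big M C S => runs runs runs big M big C S => runs runs runs big runs runs runs big C S => runs runs runs big runs runs runs big runs S => runs runs runs big runs runs runs big runs fish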